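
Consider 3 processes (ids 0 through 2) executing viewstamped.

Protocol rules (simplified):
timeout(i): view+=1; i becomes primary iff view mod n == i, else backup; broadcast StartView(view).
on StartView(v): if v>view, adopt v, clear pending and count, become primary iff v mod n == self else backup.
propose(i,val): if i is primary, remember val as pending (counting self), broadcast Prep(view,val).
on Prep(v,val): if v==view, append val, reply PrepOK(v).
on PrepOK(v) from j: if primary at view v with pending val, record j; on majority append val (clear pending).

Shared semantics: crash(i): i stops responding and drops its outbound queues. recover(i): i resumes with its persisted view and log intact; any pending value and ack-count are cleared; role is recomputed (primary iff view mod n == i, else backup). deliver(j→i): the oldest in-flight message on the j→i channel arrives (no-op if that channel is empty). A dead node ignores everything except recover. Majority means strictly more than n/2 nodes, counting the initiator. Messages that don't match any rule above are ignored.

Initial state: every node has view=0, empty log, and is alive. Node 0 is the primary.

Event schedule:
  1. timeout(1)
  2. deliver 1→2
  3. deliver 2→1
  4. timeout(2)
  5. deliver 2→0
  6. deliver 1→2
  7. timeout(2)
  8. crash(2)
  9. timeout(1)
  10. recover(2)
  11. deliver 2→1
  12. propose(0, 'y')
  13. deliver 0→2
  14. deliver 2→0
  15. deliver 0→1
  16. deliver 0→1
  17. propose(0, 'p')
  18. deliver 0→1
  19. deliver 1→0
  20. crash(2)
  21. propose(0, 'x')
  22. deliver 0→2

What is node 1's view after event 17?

after 1 — timeout(1): n1:prim/v1/[-]
after 2 — deliver 1→2: n2:back/v1/[-]
after 3 — deliver 2→1: ·
after 4 — timeout(2): n2:prim/v2/[-]
after 5 — deliver 2→0: n0:back/v2/[-]
after 6 — deliver 1→2: ·
after 7 — timeout(2): n2:back/v3/[-]
after 8 — crash(2): n2:✗back/v3/[-]
after 9 — timeout(1): n1:back/v2/[-]
after 10 — recover(2): n2:back/v3/[-]
after 11 — deliver 2→1: ·
after 12 — propose(0,'y'): ·
after 13 — deliver 0→2: ·
after 14 — deliver 2→0: ·
after 15 — deliver 0→1: ·
after 16 — deliver 0→1: ·
after 17 — propose(0,'p'): ·

2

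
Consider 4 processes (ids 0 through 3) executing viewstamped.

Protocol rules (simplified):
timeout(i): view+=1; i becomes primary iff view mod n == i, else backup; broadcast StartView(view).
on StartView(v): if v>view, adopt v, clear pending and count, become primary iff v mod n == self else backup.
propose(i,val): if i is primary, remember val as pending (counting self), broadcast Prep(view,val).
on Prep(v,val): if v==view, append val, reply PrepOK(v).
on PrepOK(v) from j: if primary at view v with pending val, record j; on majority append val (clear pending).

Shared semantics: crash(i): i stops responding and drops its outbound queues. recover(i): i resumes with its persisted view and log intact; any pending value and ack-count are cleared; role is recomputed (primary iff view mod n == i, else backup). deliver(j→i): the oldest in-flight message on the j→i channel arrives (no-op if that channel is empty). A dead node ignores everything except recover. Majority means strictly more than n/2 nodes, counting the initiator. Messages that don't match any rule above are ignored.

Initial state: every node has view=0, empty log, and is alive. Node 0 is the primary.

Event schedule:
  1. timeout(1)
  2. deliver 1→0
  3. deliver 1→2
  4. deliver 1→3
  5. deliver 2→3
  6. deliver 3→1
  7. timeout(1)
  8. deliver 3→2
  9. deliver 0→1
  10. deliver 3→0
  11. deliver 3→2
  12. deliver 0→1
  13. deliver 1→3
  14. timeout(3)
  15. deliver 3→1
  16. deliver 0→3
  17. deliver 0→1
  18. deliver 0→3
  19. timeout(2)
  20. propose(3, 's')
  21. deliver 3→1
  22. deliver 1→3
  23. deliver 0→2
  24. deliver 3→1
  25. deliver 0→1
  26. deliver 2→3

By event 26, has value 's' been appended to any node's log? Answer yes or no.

yes

step 1 timeout(1): 1={prim,v=1,log=-}
step 2 deliver 1→0: 0={back,v=1,log=-}
step 3 deliver 1→2: 2={back,v=1,log=-}
step 4 deliver 1→3: 3={back,v=1,log=-}
step 5 deliver 2→3: —
step 6 deliver 3→1: —
step 7 timeout(1): 1={back,v=2,log=-}
step 8 deliver 3→2: —
step 9 deliver 0→1: —
step 10 deliver 3→0: —
step 11 deliver 3→2: —
step 12 deliver 0→1: —
step 13 deliver 1→3: 3={back,v=2,log=-}
step 14 timeout(3): 3={prim,v=3,log=-}
step 15 deliver 3→1: 1={back,v=3,log=-}
step 16 deliver 0→3: —
step 17 deliver 0→1: —
step 18 deliver 0→3: —
step 19 timeout(2): 2={prim,v=2,log=-}
step 20 propose(3,'s'): —
step 21 deliver 3→1: 1={back,v=3,log=s}
step 22 deliver 1→3: —
step 23 deliver 0→2: —
step 24 deliver 3→1: —
step 25 deliver 0→1: —
step 26 deliver 2→3: —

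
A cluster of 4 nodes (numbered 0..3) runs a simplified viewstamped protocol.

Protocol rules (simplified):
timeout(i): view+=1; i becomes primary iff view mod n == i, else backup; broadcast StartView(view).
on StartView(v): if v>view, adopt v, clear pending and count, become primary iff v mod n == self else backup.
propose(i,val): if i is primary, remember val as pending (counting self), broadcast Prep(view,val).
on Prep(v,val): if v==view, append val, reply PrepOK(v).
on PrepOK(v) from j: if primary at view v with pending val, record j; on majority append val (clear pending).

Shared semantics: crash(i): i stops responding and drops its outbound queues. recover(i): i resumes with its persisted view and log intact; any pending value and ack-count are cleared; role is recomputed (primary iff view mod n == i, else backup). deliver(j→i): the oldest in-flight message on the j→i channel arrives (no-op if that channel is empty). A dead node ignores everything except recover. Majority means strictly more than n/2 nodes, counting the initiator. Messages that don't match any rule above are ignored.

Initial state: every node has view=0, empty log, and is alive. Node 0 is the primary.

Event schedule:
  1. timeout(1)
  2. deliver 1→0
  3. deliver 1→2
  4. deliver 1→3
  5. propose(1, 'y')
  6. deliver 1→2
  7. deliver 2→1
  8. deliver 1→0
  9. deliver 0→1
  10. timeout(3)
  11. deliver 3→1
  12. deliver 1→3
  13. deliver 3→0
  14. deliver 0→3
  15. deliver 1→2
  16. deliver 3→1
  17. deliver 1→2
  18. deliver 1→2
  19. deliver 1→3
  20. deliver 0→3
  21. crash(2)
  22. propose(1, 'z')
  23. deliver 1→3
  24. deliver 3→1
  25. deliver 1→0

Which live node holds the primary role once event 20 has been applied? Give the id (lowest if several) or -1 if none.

[1] timeout(1) → N1(prim v1 [-])
[2] deliver 1→0 → N0(back v1 [-])
[3] deliver 1→2 → N2(back v1 [-])
[4] deliver 1→3 → N3(back v1 [-])
[5] propose(1,'y') → ∅
[6] deliver 1→2 → N2(back v1 [y])
[7] deliver 2→1 → ∅
[8] deliver 1→0 → N0(back v1 [y])
[9] deliver 0→1 → N1(prim v1 [y])
[10] timeout(3) → N3(back v2 [-])
[11] deliver 3→1 → N1(back v2 [y])
[12] deliver 1→3 → ∅
[13] deliver 3→0 → N0(back v2 [y])
[14] deliver 0→3 → ∅
[15] deliver 1→2 → ∅
[16] deliver 3→1 → ∅
[17] deliver 1→2 → ∅
[18] deliver 1→2 → ∅
[19] deliver 1→3 → ∅
[20] deliver 0→3 → ∅

-1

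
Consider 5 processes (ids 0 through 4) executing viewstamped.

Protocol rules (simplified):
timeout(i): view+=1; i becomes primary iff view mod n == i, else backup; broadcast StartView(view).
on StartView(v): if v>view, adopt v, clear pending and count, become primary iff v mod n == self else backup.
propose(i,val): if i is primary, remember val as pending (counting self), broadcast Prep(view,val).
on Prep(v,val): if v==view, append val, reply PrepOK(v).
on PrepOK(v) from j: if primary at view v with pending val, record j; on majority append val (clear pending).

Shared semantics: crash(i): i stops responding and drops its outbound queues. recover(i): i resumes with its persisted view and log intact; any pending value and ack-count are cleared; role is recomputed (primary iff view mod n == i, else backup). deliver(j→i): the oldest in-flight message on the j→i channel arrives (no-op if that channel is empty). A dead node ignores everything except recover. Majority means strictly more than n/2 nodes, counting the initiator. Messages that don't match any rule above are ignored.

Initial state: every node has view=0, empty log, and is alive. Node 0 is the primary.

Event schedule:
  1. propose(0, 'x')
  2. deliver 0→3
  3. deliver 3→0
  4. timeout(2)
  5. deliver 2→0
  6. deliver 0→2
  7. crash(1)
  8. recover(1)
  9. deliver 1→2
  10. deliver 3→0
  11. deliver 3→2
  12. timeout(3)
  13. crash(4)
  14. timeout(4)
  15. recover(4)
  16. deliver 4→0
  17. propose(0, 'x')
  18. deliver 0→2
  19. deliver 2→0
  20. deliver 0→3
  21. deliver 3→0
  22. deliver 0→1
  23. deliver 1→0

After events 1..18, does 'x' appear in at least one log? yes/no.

e1 propose(0,'x'): ·
e2 deliver 0→3: 3[back,v=0,x]
e3 deliver 3→0: ·
e4 timeout(2): 2[back,v=1,-]
e5 deliver 2→0: 0[back,v=1,-]
e6 deliver 0→2: ·
e7 crash(1): 1[✗back,v=0,-]
e8 recover(1): 1[back,v=0,-]
e9 deliver 1→2: ·
e10 deliver 3→0: ·
e11 deliver 3→2: ·
e12 timeout(3): 3[back,v=1,x]
e13 crash(4): 4[✗back,v=0,-]
e14 timeout(4): ·
e15 recover(4): 4[back,v=0,-]
e16 deliver 4→0: ·
e17 propose(0,'x'): ·
e18 deliver 0→2: ·

yes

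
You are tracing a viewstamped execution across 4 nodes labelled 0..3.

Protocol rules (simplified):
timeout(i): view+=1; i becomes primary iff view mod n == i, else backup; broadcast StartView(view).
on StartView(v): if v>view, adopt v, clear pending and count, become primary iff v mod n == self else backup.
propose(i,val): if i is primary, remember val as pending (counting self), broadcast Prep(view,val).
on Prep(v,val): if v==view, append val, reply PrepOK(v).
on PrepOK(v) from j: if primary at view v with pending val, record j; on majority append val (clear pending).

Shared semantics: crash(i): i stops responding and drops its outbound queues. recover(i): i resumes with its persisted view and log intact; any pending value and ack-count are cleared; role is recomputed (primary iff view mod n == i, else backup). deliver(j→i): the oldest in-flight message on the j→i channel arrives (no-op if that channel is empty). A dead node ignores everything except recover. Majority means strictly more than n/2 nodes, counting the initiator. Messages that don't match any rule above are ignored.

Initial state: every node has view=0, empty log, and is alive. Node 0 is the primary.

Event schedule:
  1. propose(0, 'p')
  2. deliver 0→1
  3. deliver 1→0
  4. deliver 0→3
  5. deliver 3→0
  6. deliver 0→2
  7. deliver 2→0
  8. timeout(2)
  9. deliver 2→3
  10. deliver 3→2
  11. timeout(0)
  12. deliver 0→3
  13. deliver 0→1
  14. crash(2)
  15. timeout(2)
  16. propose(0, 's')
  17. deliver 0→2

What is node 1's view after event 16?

1

[1] propose(0,'p') → ∅
[2] deliver 0→1 → N1(back v0 [p])
[3] deliver 1→0 → ∅
[4] deliver 0→3 → N3(back v0 [p])
[5] deliver 3→0 → N0(prim v0 [p])
[6] deliver 0→2 → N2(back v0 [p])
[7] deliver 2→0 → ∅
[8] timeout(2) → N2(back v1 [p])
[9] deliver 2→3 → N3(back v1 [p])
[10] deliver 3→2 → ∅
[11] timeout(0) → N0(back v1 [p])
[12] deliver 0→3 → ∅
[13] deliver 0→1 → N1(prim v1 [p])
[14] crash(2) → N2(✗back v1 [p])
[15] timeout(2) → ∅
[16] propose(0,'s') → ∅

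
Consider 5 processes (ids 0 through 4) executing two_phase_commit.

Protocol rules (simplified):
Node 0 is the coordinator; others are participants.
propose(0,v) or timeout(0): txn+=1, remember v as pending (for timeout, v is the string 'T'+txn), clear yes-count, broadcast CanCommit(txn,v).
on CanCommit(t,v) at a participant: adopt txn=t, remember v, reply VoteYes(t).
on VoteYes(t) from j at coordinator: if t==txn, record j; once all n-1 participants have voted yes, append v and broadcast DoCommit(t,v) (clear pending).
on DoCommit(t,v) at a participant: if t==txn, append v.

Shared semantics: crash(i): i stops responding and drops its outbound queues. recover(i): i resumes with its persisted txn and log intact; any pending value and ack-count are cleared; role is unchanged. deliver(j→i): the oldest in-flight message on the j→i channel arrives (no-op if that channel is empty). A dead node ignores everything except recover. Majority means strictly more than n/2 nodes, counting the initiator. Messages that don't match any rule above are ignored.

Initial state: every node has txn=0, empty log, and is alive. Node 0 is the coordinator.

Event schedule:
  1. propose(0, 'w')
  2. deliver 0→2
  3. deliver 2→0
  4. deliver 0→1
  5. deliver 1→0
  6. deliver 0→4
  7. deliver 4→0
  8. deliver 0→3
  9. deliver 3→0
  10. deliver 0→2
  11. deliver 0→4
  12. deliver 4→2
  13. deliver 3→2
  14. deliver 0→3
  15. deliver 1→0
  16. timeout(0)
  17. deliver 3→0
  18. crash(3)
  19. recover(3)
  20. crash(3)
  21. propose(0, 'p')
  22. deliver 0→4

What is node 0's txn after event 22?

after 1 — propose(0,'w'): n0:coor/t1/[-]
after 2 — deliver 0→2: n2:part/t1/[-]
after 3 — deliver 2→0: ·
after 4 — deliver 0→1: n1:part/t1/[-]
after 5 — deliver 1→0: ·
after 6 — deliver 0→4: n4:part/t1/[-]
after 7 — deliver 4→0: ·
after 8 — deliver 0→3: n3:part/t1/[-]
after 9 — deliver 3→0: n0:coor/t1/[w]
after 10 — deliver 0→2: n2:part/t1/[w]
after 11 — deliver 0→4: n4:part/t1/[w]
after 12 — deliver 4→2: ·
after 13 — deliver 3→2: ·
after 14 — deliver 0→3: n3:part/t1/[w]
after 15 — deliver 1→0: ·
after 16 — timeout(0): n0:coor/t2/[w]
after 17 — deliver 3→0: ·
after 18 — crash(3): n3:✗part/t1/[w]
after 19 — recover(3): n3:part/t1/[w]
after 20 — crash(3): n3:✗part/t1/[w]
after 21 — propose(0,'p'): n0:coor/t3/[w]
after 22 — deliver 0→4: n4:part/t2/[w]

3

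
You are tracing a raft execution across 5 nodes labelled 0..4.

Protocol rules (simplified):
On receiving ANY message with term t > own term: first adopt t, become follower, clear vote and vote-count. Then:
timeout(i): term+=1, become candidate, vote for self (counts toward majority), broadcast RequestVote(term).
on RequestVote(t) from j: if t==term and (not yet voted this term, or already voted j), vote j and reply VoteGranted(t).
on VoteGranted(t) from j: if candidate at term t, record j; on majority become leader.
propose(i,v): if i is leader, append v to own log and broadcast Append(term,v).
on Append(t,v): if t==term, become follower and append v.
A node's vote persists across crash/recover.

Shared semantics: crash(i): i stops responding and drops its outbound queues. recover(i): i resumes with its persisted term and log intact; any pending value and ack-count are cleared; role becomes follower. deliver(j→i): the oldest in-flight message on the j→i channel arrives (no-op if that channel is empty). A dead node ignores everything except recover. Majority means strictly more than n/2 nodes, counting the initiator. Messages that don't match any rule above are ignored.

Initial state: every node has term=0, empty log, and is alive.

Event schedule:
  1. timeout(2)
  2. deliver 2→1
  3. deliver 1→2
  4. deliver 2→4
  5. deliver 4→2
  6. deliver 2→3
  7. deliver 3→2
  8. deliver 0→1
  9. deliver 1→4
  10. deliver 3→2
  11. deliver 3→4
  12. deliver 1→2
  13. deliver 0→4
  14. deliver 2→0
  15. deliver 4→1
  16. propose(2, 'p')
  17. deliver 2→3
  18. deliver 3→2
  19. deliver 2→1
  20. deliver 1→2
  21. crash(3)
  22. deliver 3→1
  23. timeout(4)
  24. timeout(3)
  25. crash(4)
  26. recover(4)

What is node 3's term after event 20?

1

e1 timeout(2): 2[cand,t=1,-]
e2 deliver 2→1: 1[foll,t=1,-]
e3 deliver 1→2: ·
e4 deliver 2→4: 4[foll,t=1,-]
e5 deliver 4→2: 2[lead,t=1,-]
e6 deliver 2→3: 3[foll,t=1,-]
e7 deliver 3→2: ·
e8 deliver 0→1: ·
e9 deliver 1→4: ·
e10 deliver 3→2: ·
e11 deliver 3→4: ·
e12 deliver 1→2: ·
e13 deliver 0→4: ·
e14 deliver 2→0: 0[foll,t=1,-]
e15 deliver 4→1: ·
e16 propose(2,'p'): 2[lead,t=1,p]
e17 deliver 2→3: 3[foll,t=1,p]
e18 deliver 3→2: ·
e19 deliver 2→1: 1[foll,t=1,p]
e20 deliver 1→2: ·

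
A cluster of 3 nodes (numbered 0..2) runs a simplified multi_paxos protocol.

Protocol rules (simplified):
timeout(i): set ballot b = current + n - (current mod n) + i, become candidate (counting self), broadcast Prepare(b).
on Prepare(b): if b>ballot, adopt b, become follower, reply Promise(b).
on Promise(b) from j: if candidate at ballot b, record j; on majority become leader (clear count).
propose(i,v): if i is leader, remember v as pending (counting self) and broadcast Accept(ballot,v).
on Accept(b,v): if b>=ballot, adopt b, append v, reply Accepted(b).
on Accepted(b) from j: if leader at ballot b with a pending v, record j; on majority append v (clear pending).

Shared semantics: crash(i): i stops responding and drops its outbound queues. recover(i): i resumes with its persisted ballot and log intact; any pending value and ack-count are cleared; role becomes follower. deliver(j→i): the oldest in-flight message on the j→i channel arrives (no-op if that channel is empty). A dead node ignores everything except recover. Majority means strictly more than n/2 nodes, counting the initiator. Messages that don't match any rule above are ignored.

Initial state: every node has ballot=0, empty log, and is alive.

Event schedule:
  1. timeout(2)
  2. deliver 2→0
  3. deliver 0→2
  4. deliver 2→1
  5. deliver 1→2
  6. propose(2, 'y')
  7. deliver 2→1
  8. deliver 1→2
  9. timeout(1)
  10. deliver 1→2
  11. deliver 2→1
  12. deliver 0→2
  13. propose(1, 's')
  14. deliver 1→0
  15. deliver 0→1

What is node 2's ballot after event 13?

after 1 — timeout(2): n2:cand/b5/[-]
after 2 — deliver 2→0: n0:foll/b5/[-]
after 3 — deliver 0→2: n2:lead/b5/[-]
after 4 — deliver 2→1: n1:foll/b5/[-]
after 5 — deliver 1→2: ·
after 6 — propose(2,'y'): ·
after 7 — deliver 2→1: n1:foll/b5/[y]
after 8 — deliver 1→2: n2:lead/b5/[y]
after 9 — timeout(1): n1:cand/b7/[y]
after 10 — deliver 1→2: n2:foll/b7/[y]
after 11 — deliver 2→1: n1:lead/b7/[y]
after 12 — deliver 0→2: ·
after 13 — propose(1,'s'): ·

7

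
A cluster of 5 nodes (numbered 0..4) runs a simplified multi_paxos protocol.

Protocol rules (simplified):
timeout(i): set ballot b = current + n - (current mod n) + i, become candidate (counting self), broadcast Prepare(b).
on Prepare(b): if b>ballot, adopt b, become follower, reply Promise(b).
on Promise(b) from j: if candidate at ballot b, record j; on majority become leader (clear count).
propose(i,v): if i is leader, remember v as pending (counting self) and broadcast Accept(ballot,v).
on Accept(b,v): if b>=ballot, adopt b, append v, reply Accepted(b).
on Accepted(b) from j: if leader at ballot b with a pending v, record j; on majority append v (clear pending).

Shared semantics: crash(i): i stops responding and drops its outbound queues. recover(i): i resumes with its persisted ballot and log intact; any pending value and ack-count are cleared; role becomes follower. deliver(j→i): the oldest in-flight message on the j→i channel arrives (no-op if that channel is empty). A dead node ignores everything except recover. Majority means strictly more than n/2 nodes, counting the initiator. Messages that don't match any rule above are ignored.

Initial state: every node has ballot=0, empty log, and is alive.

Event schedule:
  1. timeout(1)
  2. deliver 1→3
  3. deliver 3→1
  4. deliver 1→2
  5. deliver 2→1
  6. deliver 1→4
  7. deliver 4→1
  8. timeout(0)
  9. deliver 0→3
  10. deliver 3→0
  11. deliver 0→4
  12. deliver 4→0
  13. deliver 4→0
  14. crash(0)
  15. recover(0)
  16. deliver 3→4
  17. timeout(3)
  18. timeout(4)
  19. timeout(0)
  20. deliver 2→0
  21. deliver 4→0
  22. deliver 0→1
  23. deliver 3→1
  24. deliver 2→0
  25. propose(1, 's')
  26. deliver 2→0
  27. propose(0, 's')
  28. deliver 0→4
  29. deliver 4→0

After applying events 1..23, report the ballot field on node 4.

14

[1] timeout(1) → N1(cand b6 [-])
[2] deliver 1→3 → N3(foll b6 [-])
[3] deliver 3→1 → ∅
[4] deliver 1→2 → N2(foll b6 [-])
[5] deliver 2→1 → N1(lead b6 [-])
[6] deliver 1→4 → N4(foll b6 [-])
[7] deliver 4→1 → ∅
[8] timeout(0) → N0(cand b5 [-])
[9] deliver 0→3 → ∅
[10] deliver 3→0 → ∅
[11] deliver 0→4 → ∅
[12] deliver 4→0 → ∅
[13] deliver 4→0 → ∅
[14] crash(0) → N0(✗cand b5 [-])
[15] recover(0) → N0(foll b5 [-])
[16] deliver 3→4 → ∅
[17] timeout(3) → N3(cand b13 [-])
[18] timeout(4) → N4(cand b14 [-])
[19] timeout(0) → N0(cand b10 [-])
[20] deliver 2→0 → ∅
[21] deliver 4→0 → N0(foll b14 [-])
[22] deliver 0→1 → N1(foll b10 [-])
[23] deliver 3→1 → N1(foll b13 [-])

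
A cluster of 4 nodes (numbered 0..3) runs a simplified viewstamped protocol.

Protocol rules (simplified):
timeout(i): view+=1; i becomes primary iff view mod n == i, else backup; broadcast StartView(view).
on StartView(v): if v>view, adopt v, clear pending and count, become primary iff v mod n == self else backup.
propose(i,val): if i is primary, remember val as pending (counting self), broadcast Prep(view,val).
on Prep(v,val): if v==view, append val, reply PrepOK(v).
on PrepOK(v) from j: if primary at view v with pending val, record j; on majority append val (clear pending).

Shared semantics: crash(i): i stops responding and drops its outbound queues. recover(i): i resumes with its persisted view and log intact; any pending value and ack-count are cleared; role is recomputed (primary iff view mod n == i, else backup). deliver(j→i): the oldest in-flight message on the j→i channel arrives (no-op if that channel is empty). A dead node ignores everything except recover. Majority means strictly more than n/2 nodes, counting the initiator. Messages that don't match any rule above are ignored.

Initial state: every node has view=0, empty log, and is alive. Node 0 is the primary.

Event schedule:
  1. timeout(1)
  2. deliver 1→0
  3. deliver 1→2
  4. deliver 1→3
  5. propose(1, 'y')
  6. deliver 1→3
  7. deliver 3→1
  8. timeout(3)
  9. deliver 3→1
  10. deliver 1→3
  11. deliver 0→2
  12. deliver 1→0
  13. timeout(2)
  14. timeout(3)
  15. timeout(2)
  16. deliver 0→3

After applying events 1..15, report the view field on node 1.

e1 timeout(1): 1[prim,v=1,-]
e2 deliver 1→0: 0[back,v=1,-]
e3 deliver 1→2: 2[back,v=1,-]
e4 deliver 1→3: 3[back,v=1,-]
e5 propose(1,'y'): ·
e6 deliver 1→3: 3[back,v=1,y]
e7 deliver 3→1: ·
e8 timeout(3): 3[back,v=2,y]
e9 deliver 3→1: 1[back,v=2,-]
e10 deliver 1→3: ·
e11 deliver 0→2: ·
e12 deliver 1→0: 0[back,v=1,y]
e13 timeout(2): 2[prim,v=2,-]
e14 timeout(3): 3[prim,v=3,y]
e15 timeout(2): 2[back,v=3,-]

2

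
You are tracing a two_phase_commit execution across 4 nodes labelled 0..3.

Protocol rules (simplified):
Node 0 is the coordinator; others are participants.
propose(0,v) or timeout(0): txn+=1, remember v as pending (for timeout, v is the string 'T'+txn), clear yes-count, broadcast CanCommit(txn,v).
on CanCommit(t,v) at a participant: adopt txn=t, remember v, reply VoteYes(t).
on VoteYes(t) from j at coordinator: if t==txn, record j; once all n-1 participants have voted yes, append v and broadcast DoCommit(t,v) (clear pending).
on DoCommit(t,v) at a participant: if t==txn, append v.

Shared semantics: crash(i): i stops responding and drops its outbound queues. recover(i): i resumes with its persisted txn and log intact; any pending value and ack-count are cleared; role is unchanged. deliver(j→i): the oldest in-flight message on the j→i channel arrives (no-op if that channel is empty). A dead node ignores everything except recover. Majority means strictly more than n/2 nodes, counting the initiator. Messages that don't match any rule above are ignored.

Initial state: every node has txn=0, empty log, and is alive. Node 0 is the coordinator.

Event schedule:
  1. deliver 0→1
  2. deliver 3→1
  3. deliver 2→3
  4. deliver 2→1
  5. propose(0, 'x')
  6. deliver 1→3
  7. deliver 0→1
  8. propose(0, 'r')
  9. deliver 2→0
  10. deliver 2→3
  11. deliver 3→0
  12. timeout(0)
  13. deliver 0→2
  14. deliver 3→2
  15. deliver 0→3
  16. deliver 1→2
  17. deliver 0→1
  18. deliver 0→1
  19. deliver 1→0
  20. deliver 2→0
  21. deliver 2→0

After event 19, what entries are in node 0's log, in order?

empty

1. deliver 0→1:  nop
2. deliver 3→1:  nop
3. deliver 2→3:  nop
4. deliver 2→1:  nop
5. propose(0,'x'):  <0:coor t1 ->
6. deliver 1→3:  nop
7. deliver 0→1:  <1:part t1 ->
8. propose(0,'r'):  <0:coor t2 ->
9. deliver 2→0:  nop
10. deliver 2→3:  nop
11. deliver 3→0:  nop
12. timeout(0):  <0:coor t3 ->
13. deliver 0→2:  <2:part t1 ->
14. deliver 3→2:  nop
15. deliver 0→3:  <3:part t1 ->
16. deliver 1→2:  nop
17. deliver 0→1:  <1:part t2 ->
18. deliver 0→1:  <1:part t3 ->
19. deliver 1→0:  nop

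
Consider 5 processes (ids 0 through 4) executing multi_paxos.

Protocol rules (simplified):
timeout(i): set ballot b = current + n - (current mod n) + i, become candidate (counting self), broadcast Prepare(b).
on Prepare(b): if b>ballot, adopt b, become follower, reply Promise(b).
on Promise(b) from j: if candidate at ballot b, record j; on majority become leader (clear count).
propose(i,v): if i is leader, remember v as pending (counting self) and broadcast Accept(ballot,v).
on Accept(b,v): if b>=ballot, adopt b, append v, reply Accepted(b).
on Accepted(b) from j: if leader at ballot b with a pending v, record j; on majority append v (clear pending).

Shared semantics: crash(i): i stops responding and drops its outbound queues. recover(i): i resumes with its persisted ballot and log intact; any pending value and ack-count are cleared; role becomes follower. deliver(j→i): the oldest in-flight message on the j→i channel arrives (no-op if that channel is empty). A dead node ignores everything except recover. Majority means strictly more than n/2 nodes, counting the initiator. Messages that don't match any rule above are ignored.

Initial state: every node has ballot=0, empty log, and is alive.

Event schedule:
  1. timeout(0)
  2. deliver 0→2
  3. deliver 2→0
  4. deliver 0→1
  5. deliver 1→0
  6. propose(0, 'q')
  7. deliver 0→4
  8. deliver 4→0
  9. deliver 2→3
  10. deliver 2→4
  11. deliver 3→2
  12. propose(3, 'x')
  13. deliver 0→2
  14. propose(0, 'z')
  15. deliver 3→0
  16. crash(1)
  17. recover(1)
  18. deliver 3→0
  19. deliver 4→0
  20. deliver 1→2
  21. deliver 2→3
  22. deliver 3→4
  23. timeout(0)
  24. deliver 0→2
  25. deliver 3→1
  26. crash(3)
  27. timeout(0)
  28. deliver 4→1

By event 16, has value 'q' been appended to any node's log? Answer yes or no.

1. timeout(0):  <0:cand b5 ->
2. deliver 0→2:  <2:foll b5 ->
3. deliver 2→0:  nop
4. deliver 0→1:  <1:foll b5 ->
5. deliver 1→0:  <0:lead b5 ->
6. propose(0,'q'):  nop
7. deliver 0→4:  <4:foll b5 ->
8. deliver 4→0:  nop
9. deliver 2→3:  nop
10. deliver 2→4:  nop
11. deliver 3→2:  nop
12. propose(3,'x'):  nop
13. deliver 0→2:  <2:foll b5 q>
14. propose(0,'z'):  nop
15. deliver 3→0:  nop
16. crash(1):  <1:✗foll b5 ->

yes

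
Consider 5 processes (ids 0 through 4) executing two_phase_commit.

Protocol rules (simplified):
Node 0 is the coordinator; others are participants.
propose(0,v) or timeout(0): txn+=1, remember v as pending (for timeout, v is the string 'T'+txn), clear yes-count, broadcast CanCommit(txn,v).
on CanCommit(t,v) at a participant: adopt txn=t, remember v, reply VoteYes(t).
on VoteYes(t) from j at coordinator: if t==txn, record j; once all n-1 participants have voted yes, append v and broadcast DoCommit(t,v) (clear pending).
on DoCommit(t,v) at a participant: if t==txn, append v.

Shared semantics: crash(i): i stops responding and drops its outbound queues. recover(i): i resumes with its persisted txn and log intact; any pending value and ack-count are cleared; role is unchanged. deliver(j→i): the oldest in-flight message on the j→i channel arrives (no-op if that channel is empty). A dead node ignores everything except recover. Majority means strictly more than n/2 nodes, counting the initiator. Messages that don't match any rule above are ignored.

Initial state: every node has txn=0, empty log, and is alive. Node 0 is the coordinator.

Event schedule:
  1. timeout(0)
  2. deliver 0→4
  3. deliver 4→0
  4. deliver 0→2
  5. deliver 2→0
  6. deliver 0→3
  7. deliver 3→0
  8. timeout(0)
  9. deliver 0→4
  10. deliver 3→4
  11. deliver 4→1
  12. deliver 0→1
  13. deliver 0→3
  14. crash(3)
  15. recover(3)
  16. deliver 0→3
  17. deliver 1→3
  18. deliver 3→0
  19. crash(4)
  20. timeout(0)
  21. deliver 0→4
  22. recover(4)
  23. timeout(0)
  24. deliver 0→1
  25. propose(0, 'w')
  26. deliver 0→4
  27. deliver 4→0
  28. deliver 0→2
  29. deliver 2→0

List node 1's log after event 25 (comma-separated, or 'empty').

after 1 — timeout(0): n0:coor/t1/[-]
after 2 — deliver 0→4: n4:part/t1/[-]
after 3 — deliver 4→0: ·
after 4 — deliver 0→2: n2:part/t1/[-]
after 5 — deliver 2→0: ·
after 6 — deliver 0→3: n3:part/t1/[-]
after 7 — deliver 3→0: ·
after 8 — timeout(0): n0:coor/t2/[-]
after 9 — deliver 0→4: n4:part/t2/[-]
after 10 — deliver 3→4: ·
after 11 — deliver 4→1: ·
after 12 — deliver 0→1: n1:part/t1/[-]
after 13 — deliver 0→3: n3:part/t2/[-]
after 14 — crash(3): n3:✗part/t2/[-]
after 15 — recover(3): n3:part/t2/[-]
after 16 — deliver 0→3: ·
after 17 — deliver 1→3: ·
after 18 — deliver 3→0: ·
after 19 — crash(4): n4:✗part/t2/[-]
after 20 — timeout(0): n0:coor/t3/[-]
after 21 — deliver 0→4: ·
after 22 — recover(4): n4:part/t2/[-]
after 23 — timeout(0): n0:coor/t4/[-]
after 24 — deliver 0→1: n1:part/t2/[-]
after 25 — propose(0,'w'): n0:coor/t5/[-]

empty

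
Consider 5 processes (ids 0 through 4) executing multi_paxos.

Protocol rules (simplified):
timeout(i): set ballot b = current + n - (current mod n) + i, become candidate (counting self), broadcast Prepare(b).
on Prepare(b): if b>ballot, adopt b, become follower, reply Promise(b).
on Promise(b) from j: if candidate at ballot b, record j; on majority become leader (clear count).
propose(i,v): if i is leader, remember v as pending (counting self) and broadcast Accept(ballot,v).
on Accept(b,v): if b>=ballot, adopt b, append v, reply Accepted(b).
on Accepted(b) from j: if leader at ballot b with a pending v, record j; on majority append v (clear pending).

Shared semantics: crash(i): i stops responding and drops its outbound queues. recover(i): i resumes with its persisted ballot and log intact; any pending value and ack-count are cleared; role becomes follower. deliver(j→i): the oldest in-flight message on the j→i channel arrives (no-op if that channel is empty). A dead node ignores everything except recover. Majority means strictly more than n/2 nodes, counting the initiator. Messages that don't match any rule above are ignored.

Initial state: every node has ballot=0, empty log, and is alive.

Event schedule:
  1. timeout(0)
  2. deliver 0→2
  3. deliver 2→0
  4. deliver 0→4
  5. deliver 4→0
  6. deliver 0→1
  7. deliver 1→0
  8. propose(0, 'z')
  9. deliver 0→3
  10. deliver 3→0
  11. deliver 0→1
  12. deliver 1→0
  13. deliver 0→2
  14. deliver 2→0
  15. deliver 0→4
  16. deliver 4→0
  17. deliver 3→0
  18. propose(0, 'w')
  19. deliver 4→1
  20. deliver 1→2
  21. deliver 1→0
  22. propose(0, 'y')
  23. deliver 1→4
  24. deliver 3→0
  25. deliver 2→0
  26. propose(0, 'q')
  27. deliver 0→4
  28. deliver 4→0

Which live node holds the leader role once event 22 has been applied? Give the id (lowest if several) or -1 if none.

1. timeout(0):  <0:cand b5 ->
2. deliver 0→2:  <2:foll b5 ->
3. deliver 2→0:  nop
4. deliver 0→4:  <4:foll b5 ->
5. deliver 4→0:  <0:lead b5 ->
6. deliver 0→1:  <1:foll b5 ->
7. deliver 1→0:  nop
8. propose(0,'z'):  nop
9. deliver 0→3:  <3:foll b5 ->
10. deliver 3→0:  nop
11. deliver 0→1:  <1:foll b5 z>
12. deliver 1→0:  nop
13. deliver 0→2:  <2:foll b5 z>
14. deliver 2→0:  <0:lead b5 z>
15. deliver 0→4:  <4:foll b5 z>
16. deliver 4→0:  nop
17. deliver 3→0:  nop
18. propose(0,'w'):  nop
19. deliver 4→1:  nop
20. deliver 1→2:  nop
21. deliver 1→0:  nop
22. propose(0,'y'):  nop

0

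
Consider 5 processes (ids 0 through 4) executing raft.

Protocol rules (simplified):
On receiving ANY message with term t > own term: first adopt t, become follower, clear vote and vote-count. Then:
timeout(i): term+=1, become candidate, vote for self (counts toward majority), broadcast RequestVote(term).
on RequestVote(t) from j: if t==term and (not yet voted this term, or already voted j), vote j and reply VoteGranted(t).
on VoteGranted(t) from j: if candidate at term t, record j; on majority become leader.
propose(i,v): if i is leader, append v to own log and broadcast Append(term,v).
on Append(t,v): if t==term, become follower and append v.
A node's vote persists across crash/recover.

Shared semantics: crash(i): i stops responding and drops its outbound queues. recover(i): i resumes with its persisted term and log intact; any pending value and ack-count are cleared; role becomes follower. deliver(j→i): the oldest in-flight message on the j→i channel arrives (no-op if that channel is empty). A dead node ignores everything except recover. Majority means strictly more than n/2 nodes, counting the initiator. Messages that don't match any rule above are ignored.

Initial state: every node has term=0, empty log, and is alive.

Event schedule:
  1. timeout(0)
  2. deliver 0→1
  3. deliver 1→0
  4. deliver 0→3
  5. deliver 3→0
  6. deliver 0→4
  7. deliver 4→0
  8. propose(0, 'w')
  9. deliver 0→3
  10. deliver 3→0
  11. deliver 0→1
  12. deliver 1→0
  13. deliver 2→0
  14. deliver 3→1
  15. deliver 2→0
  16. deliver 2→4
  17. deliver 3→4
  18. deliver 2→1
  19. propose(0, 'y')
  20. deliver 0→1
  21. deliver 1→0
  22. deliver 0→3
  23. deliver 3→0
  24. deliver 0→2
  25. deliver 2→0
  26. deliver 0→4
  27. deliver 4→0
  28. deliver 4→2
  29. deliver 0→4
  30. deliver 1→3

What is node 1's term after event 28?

1. timeout(0):  <0:cand t1 ->
2. deliver 0→1:  <1:foll t1 ->
3. deliver 1→0:  nop
4. deliver 0→3:  <3:foll t1 ->
5. deliver 3→0:  <0:lead t1 ->
6. deliver 0→4:  <4:foll t1 ->
7. deliver 4→0:  nop
8. propose(0,'w'):  <0:lead t1 w>
9. deliver 0→3:  <3:foll t1 w>
10. deliver 3→0:  nop
11. deliver 0→1:  <1:foll t1 w>
12. deliver 1→0:  nop
13. deliver 2→0:  nop
14. deliver 3→1:  nop
15. deliver 2→0:  nop
16. deliver 2→4:  nop
17. deliver 3→4:  nop
18. deliver 2→1:  nop
19. propose(0,'y'):  <0:lead t1 w,y>
20. deliver 0→1:  <1:foll t1 w,y>
21. deliver 1→0:  nop
22. deliver 0→3:  <3:foll t1 w,y>
23. deliver 3→0:  nop
24. deliver 0→2:  <2:foll t1 ->
25. deliver 2→0:  nop
26. deliver 0→4:  <4:foll t1 w>
27. deliver 4→0:  nop
28. deliver 4→2:  nop

1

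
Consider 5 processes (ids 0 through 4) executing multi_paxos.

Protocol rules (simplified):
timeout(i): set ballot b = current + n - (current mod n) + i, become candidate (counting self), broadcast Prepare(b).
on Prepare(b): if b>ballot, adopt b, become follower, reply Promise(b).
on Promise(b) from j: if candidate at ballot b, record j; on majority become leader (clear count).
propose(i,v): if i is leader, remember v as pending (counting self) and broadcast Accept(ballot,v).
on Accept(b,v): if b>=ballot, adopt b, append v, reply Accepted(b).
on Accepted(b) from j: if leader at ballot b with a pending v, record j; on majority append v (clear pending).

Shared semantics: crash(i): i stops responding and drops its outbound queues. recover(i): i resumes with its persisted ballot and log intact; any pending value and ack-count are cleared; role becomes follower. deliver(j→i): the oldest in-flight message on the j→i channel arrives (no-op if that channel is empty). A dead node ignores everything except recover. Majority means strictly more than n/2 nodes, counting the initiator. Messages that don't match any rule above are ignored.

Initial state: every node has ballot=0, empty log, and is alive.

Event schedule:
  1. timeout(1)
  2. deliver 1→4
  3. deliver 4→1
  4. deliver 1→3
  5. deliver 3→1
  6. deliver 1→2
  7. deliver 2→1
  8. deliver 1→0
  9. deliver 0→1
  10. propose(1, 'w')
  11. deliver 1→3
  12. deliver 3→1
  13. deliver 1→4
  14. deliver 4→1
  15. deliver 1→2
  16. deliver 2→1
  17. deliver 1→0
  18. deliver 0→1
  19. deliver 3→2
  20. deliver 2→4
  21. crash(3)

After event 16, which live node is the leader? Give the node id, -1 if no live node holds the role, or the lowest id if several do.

1

step 1 timeout(1): 1={cand,b=6,log=-}
step 2 deliver 1→4: 4={foll,b=6,log=-}
step 3 deliver 4→1: —
step 4 deliver 1→3: 3={foll,b=6,log=-}
step 5 deliver 3→1: 1={lead,b=6,log=-}
step 6 deliver 1→2: 2={foll,b=6,log=-}
step 7 deliver 2→1: —
step 8 deliver 1→0: 0={foll,b=6,log=-}
step 9 deliver 0→1: —
step 10 propose(1,'w'): —
step 11 deliver 1→3: 3={foll,b=6,log=w}
step 12 deliver 3→1: —
step 13 deliver 1→4: 4={foll,b=6,log=w}
step 14 deliver 4→1: 1={lead,b=6,log=w}
step 15 deliver 1→2: 2={foll,b=6,log=w}
step 16 deliver 2→1: —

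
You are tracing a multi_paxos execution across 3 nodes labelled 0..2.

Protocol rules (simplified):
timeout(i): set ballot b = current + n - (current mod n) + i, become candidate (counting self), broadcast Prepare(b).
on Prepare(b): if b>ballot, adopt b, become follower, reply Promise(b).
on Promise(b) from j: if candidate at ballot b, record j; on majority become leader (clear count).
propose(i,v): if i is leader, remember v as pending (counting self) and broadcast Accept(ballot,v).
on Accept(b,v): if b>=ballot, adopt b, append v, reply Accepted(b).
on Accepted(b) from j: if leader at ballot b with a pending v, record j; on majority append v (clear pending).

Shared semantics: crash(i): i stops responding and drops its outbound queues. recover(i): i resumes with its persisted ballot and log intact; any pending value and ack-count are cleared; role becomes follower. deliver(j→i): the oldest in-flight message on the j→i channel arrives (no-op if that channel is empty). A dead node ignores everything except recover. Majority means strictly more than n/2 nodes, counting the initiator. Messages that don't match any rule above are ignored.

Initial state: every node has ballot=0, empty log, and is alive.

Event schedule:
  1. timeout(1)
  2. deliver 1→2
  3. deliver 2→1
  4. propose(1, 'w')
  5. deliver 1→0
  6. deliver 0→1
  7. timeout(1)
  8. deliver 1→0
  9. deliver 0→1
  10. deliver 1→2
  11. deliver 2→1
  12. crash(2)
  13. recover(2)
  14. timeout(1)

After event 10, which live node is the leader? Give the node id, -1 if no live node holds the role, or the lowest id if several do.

e1 timeout(1): 1[cand,b=4,-]
e2 deliver 1→2: 2[foll,b=4,-]
e3 deliver 2→1: 1[lead,b=4,-]
e4 propose(1,'w'): ·
e5 deliver 1→0: 0[foll,b=4,-]
e6 deliver 0→1: ·
e7 timeout(1): 1[cand,b=7,-]
e8 deliver 1→0: 0[foll,b=4,w]
e9 deliver 0→1: ·
e10 deliver 1→2: 2[foll,b=4,w]

-1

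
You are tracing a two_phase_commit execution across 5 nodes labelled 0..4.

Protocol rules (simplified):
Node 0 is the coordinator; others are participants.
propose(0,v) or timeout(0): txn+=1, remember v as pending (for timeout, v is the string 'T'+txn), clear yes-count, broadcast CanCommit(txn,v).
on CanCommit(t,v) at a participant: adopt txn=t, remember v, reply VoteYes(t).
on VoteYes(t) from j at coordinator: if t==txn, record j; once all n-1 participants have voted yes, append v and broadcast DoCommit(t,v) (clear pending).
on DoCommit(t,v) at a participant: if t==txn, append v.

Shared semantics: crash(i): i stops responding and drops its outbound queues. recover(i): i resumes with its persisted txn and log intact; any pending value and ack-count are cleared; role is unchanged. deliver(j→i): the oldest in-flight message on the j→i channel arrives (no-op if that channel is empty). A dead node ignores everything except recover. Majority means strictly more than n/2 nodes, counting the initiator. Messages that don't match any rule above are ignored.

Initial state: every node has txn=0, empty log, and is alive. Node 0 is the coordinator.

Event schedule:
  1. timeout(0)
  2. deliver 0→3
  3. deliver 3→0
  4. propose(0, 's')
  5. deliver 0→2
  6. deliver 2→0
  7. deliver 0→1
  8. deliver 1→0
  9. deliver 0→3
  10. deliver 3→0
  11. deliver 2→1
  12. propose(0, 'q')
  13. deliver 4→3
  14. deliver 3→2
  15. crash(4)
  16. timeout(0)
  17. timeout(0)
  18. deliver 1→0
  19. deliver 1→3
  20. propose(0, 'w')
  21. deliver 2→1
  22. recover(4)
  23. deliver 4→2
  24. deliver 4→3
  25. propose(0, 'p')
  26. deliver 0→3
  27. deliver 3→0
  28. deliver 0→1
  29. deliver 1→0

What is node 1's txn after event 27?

1

[1] timeout(0) → N0(coor t1 [-])
[2] deliver 0→3 → N3(part t1 [-])
[3] deliver 3→0 → ∅
[4] propose(0,'s') → N0(coor t2 [-])
[5] deliver 0→2 → N2(part t1 [-])
[6] deliver 2→0 → ∅
[7] deliver 0→1 → N1(part t1 [-])
[8] deliver 1→0 → ∅
[9] deliver 0→3 → N3(part t2 [-])
[10] deliver 3→0 → ∅
[11] deliver 2→1 → ∅
[12] propose(0,'q') → N0(coor t3 [-])
[13] deliver 4→3 → ∅
[14] deliver 3→2 → ∅
[15] crash(4) → N4(✗part t0 [-])
[16] timeout(0) → N0(coor t4 [-])
[17] timeout(0) → N0(coor t5 [-])
[18] deliver 1→0 → ∅
[19] deliver 1→3 → ∅
[20] propose(0,'w') → N0(coor t6 [-])
[21] deliver 2→1 → ∅
[22] recover(4) → N4(part t0 [-])
[23] deliver 4→2 → ∅
[24] deliver 4→3 → ∅
[25] propose(0,'p') → N0(coor t7 [-])
[26] deliver 0→3 → N3(part t3 [-])
[27] deliver 3→0 → ∅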